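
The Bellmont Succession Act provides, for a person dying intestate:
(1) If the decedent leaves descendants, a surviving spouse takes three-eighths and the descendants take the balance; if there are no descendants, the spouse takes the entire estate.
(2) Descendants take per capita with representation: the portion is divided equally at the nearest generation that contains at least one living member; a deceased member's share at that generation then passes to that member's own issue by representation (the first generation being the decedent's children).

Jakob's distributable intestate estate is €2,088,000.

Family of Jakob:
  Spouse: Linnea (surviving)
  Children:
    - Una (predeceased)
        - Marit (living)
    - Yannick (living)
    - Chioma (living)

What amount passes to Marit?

Linnea takes three-eighths of €2,088,000 = €783,000. The remaining €1,305,000 passes to the descendants.
The descendants' portion (€1,305,000) is divided into 3 shares of €435,000: Yannick and Chioma each take €435,000; Una's €435,000 share passes to Una's issue.
Una's share (€435,000) passes entirely to Marit.

Marit receives €435,000.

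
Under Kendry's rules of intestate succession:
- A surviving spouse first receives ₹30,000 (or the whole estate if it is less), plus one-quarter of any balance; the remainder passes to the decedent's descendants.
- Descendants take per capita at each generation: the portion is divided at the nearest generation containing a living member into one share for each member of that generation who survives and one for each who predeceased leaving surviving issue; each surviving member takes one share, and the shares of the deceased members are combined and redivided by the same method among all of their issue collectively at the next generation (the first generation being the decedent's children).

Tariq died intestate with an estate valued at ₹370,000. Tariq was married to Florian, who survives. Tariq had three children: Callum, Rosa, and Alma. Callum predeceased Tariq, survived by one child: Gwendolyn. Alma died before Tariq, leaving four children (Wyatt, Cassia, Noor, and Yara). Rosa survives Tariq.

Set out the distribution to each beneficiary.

Florian: ₹115,000; Gwendolyn: ₹34,000; Rosa: ₹85,000; Wyatt: ₹34,000; Cassia: ₹34,000; Noor: ₹34,000; Yara: ₹34,000

Florian first takes ₹30,000, leaving a balance of ₹340,000. Florian then takes one-quarter of the balance (₹85,000), for a total of ₹115,000. The remaining ₹255,000 passes to the descendants.
The descendants' portion (₹255,000) is divided at the children's generation into 3 shares of ₹85,000. Rosa takes ₹85,000. The 2 shares of the deceased (Callum and Alma) are combined into a pool of ₹170,000.
That pool (₹170,000) is divided at the grandchildren's generation equally among Gwendolyn, Wyatt, Cassia, Noor, and Yara: ₹34,000 each.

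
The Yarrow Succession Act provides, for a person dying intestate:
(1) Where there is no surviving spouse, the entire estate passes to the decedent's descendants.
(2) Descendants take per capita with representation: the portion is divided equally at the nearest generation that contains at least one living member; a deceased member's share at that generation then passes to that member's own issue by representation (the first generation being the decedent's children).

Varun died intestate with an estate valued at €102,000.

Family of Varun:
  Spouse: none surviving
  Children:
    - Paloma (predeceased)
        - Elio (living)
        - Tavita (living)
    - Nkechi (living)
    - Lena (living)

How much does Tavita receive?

The entire €102,000 passes to the descendants.
That amount (€102,000) is divided into 3 shares of €34,000: Nkechi and Lena each take €34,000; Paloma's €34,000 share passes to Paloma's issue.
Paloma's share (€34,000) is divided into 2 shares of €17,000: Elio and Tavita each take €17,000.

Tavita receives €17,000.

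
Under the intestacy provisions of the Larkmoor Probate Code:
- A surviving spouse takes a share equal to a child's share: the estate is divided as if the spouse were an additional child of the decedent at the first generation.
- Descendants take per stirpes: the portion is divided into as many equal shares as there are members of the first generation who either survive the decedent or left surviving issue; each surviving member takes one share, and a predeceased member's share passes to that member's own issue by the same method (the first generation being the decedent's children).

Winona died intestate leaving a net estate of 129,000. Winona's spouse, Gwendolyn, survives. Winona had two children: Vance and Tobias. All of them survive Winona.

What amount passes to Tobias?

The spouse counts as an additional share at the children's level, so there are 3 primary shares of 43,000. Gwendolyn takes one such share (43,000).
The children's combined portion (86,000) is divided into 2 shares of 43,000: Vance and Tobias each take 43,000.

Tobias receives 43,000.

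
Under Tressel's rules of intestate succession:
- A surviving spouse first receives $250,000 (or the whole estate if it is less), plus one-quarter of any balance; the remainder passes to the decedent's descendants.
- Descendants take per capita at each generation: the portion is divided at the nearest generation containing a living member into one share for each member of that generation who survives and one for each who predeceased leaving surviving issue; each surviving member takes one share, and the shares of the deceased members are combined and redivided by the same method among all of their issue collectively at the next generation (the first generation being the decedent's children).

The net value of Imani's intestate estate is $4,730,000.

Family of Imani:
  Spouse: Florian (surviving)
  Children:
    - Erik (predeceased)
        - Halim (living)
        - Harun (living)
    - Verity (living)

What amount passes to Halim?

Halim receives $840,000.

Florian first takes $250,000, leaving a balance of $4,480,000. Florian then takes one-quarter of the balance ($1,120,000), for a total of $1,370,000. The remaining $3,360,000 passes to the descendants.
The descendants' portion ($3,360,000) is divided at the children's generation into 2 shares of $1,680,000. Verity takes $1,680,000. The remaining share for the deceased Erik ($1,680,000) is carried to the next generation.
That pool ($1,680,000) is divided at the grandchildren's generation equally among Halim and Harun: $840,000 each.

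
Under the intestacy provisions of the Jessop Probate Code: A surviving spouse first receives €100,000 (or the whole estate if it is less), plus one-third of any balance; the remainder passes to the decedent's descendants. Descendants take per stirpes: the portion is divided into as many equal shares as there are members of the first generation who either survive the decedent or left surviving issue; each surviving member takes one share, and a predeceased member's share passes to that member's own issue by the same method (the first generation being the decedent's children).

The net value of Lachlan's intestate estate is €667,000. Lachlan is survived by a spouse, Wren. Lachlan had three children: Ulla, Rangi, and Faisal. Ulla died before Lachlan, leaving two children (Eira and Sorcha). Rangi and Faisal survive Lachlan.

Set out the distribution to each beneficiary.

Wren: €289,000; Eira: €63,000; Sorcha: €63,000; Rangi: €126,000; Faisal: €126,000

Wren first takes €100,000, leaving a balance of €567,000. Wren then takes one-third of the balance (€189,000), for a total of €289,000. The remaining €378,000 passes to the descendants.
The descendants' portion (€378,000) is divided into 3 shares of €126,000: Rangi and Faisal each take €126,000; Ulla's €126,000 share passes to Ulla's issue.
Ulla's share (€126,000) is divided into 2 shares of €63,000: Eira and Sorcha each take €63,000.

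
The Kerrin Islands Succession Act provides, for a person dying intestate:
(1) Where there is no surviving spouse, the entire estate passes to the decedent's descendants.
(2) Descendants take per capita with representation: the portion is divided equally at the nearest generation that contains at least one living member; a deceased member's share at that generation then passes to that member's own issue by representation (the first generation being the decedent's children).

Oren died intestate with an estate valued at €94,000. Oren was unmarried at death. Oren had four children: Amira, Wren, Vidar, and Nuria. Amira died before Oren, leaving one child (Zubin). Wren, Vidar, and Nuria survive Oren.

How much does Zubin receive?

The entire €94,000 passes to the descendants.
That amount (€94,000) is divided into 4 shares of €23,500: Wren, Vidar, and Nuria each take €23,500; Amira's €23,500 share passes to Amira's issue.
Amira's share (€23,500) passes entirely to Zubin.

Zubin receives €23,500.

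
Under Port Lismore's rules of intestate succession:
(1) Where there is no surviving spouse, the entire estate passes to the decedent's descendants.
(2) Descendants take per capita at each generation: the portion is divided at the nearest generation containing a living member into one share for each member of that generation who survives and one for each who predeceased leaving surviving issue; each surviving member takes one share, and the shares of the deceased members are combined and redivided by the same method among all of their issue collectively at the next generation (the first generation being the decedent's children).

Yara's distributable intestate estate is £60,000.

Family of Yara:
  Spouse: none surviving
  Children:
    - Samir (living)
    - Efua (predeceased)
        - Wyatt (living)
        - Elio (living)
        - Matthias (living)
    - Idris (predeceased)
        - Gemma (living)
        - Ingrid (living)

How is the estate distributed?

The entire £60,000 passes to the descendants.
That amount (£60,000) is divided at the children's generation into 3 shares of £20,000. Samir takes £20,000. The 2 shares of the deceased (Efua and Idris) are combined into a pool of £40,000.
That pool (£40,000) is divided at the grandchildren's generation equally among Wyatt, Elio, Matthias, Gemma, and Ingrid: £8,000 each.

Samir: £20,000; Wyatt: £8,000; Elio: £8,000; Matthias: £8,000; Gemma: £8,000; Ingrid: £8,000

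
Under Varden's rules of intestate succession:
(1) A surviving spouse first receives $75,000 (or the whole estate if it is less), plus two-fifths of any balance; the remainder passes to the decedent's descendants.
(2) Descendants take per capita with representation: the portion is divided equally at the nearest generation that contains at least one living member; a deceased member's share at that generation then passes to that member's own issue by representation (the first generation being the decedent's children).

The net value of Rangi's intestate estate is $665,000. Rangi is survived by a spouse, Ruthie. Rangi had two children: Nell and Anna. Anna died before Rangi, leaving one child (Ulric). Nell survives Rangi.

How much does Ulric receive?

Ulric receives $177,000.

Ruthie first takes $75,000, leaving a balance of $590,000. Ruthie then takes two-fifths of the balance ($236,000), for a total of $311,000. The remaining $354,000 passes to the descendants.
The descendants' portion ($354,000) is divided into 2 shares of $177,000: Nell takes $177,000; Anna's $177,000 share passes to Anna's issue.
Anna's share ($177,000) passes entirely to Ulric.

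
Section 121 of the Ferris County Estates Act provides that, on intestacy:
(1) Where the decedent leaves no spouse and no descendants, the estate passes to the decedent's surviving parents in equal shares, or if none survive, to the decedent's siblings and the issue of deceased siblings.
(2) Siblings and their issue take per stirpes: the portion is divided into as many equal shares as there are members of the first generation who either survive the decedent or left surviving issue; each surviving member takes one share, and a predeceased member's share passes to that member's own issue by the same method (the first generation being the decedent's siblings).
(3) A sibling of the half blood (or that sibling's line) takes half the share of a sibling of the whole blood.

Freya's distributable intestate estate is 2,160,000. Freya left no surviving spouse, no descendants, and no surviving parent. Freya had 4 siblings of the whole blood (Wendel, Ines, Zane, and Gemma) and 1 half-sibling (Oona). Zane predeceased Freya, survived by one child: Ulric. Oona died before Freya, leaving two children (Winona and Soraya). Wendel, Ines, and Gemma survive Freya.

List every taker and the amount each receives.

Wendel: 480,000; Ines: 480,000; Ulric: 480,000; Winona: 120,000; Soraya: 120,000; Gemma: 480,000

The entire 2,160,000 passes to the siblings and their issue.
Counting each half-blood sibling's line as half a unit, there are 9/2 units in 2,160,000, so one unit is 480,000. Whole-blood lines (Wendel, Ines, Zane, and Gemma) take 480,000 each; half-blood lines (Oona) take 240,000 each.
Zane's share (480,000) passes entirely to Ulric.
Oona's share (240,000) is divided into 2 shares of 120,000: Winona and Soraya each take 120,000.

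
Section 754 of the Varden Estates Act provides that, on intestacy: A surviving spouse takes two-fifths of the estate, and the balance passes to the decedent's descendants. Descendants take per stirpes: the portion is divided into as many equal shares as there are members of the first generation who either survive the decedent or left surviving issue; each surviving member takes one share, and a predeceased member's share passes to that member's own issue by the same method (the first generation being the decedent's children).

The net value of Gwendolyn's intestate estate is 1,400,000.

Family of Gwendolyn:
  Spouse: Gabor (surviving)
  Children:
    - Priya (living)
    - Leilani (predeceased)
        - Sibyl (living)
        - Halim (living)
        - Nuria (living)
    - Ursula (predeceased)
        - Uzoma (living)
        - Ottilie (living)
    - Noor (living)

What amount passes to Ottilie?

Gabor takes two-fifths of 1,400,000 = 560,000. The remaining 840,000 passes to the descendants.
The descendants' portion (840,000) is divided into 4 shares of 210,000: Priya and Noor each take 210,000; Leilani's 210,000 share passes to Leilani's issue; Ursula's 210,000 share passes to Ursula's issue.
Leilani's share (210,000) is divided into 3 shares of 70,000: Sibyl, Halim, and Nuria each take 70,000.
Ursula's share (210,000) is divided into 2 shares of 105,000: Uzoma and Ottilie each take 105,000.

Ottilie receives 105,000.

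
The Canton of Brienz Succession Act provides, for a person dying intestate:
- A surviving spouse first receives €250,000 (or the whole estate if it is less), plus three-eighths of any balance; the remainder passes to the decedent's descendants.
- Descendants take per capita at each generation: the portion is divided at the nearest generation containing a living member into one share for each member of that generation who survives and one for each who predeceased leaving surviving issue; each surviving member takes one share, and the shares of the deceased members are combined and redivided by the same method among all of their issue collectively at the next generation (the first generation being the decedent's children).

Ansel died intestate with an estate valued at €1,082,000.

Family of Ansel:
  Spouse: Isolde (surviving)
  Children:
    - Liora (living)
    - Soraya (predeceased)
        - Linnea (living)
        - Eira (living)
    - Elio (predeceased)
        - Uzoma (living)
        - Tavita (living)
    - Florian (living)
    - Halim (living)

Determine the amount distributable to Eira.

Isolde first takes €250,000, leaving a balance of €832,000. Isolde then takes three-eighths of the balance (€312,000), for a total of €562,000. The remaining €520,000 passes to the descendants.
The descendants' portion (€520,000) is divided at the children's generation into 5 shares of €104,000. Liora, Florian, and Halim each take €104,000. The 2 shares of the deceased (Soraya and Elio) are combined into a pool of €208,000.
That pool (€208,000) is divided at the grandchildren's generation equally among Linnea, Eira, Uzoma, and Tavita: €52,000 each.

Eira receives €52,000.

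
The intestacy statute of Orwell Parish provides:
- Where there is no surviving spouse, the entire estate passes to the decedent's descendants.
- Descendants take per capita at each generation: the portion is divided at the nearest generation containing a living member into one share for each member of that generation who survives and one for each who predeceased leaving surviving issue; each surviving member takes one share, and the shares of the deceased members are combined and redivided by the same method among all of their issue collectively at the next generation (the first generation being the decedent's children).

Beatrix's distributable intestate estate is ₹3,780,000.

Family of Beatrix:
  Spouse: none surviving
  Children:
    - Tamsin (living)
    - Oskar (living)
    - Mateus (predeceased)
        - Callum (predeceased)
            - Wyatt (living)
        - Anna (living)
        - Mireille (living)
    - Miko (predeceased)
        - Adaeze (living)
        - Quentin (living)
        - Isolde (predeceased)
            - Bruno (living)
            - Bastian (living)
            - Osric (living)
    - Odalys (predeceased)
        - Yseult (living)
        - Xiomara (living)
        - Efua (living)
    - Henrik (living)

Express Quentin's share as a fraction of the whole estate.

The entire ₹3,780,000 passes to the descendants.
That amount (₹3,780,000) is divided at the children's generation into 6 shares of ₹630,000. Tamsin, Oskar, and Henrik each take ₹630,000. The 3 shares of the deceased (Mateus, Miko, and Odalys) are combined into a pool of ₹1,890,000.
That pool (₹1,890,000) is divided at the grandchildren's generation into 9 shares of ₹210,000. Anna, Mireille, Adaeze, Quentin, Yseult, Xiomara, and Efua each take ₹210,000. The 2 shares of the deceased (Callum and Isolde) are combined into a pool of ₹420,000.
That pool (₹420,000) is divided at the great-grandchildren's generation equally among Wyatt, Bruno, Bastian, and Osric: ₹105,000 each.

Quentin receives 1/18 of the estate.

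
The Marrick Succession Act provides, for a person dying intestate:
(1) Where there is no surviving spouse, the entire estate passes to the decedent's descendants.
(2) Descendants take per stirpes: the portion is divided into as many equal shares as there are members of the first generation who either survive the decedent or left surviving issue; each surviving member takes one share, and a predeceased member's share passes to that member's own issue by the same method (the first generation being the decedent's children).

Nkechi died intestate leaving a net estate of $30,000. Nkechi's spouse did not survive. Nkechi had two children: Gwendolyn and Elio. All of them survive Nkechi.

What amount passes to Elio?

The entire $30,000 passes to the descendants.
That amount ($30,000) is divided into 2 shares of $15,000: Gwendolyn and Elio each take $15,000.

Elio receives $15,000.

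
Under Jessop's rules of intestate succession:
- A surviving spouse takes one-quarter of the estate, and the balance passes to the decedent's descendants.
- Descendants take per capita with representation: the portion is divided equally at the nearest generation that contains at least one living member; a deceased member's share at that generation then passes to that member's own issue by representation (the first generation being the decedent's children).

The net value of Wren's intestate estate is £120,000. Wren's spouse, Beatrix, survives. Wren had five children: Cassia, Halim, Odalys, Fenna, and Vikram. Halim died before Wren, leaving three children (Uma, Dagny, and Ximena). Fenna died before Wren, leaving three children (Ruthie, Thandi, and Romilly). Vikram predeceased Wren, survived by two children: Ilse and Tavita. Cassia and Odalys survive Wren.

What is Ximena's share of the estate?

Ximena receives £6,000.

Beatrix takes one-quarter of £120,000 = £30,000. The remaining £90,000 passes to the descendants.
The descendants' portion (£90,000) is divided into 5 shares of £18,000: Cassia and Odalys each take £18,000; Halim's £18,000 share passes to Halim's issue; Fenna's £18,000 share passes to Fenna's issue; Vikram's £18,000 share passes to Vikram's issue.
Halim's share (£18,000) is divided into 3 shares of £6,000: Uma, Dagny, and Ximena each take £6,000.
Fenna's share (£18,000) is divided into 3 shares of £6,000: Ruthie, Thandi, and Romilly each take £6,000.
Vikram's share (£18,000) is divided into 2 shares of £9,000: Ilse and Tavita each take £9,000.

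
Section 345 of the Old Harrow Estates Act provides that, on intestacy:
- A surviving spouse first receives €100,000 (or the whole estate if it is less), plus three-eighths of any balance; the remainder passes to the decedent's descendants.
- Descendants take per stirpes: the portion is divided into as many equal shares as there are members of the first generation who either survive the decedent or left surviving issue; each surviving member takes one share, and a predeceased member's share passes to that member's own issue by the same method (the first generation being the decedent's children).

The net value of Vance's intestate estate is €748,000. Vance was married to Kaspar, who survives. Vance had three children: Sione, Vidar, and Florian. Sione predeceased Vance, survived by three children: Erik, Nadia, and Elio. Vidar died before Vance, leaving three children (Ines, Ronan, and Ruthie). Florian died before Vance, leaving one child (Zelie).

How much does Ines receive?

Ines receives €45,000.

Kaspar first takes €100,000, leaving a balance of €648,000. Kaspar then takes three-eighths of the balance (€243,000), for a total of €343,000. The remaining €405,000 passes to the descendants.
The descendants' portion (€405,000) is divided into 3 shares of €135,000: Sione's €135,000 share passes to Sione's issue; Vidar's €135,000 share passes to Vidar's issue; Florian's €135,000 share passes to Florian's issue.
Sione's share (€135,000) is divided into 3 shares of €45,000: Erik, Nadia, and Elio each take €45,000.
Vidar's share (€135,000) is divided into 3 shares of €45,000: Ines, Ronan, and Ruthie each take €45,000.
Florian's share (€135,000) passes entirely to Zelie.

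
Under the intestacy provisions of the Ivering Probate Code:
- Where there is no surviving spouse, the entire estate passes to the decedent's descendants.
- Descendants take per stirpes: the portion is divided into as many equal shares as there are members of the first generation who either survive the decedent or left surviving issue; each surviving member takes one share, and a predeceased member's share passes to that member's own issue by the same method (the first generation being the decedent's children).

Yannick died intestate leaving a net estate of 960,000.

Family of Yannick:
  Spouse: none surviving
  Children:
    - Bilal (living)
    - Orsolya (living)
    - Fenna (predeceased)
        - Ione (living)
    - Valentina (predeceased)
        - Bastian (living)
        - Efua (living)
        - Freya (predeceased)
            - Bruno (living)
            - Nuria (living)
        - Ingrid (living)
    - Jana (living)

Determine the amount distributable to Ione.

Ione receives 192,000.

The entire 960,000 passes to the descendants.
That amount (960,000) is divided into 5 shares of 192,000: Bilal, Orsolya, and Jana each take 192,000; Fenna's 192,000 share passes to Fenna's issue; Valentina's 192,000 share passes to Valentina's issue.
Fenna's share (192,000) passes entirely to Ione.
Valentina's share (192,000) is divided into 4 shares of 48,000: Bastian, Efua, and Ingrid each take 48,000; Freya's 48,000 share passes to Freya's issue.
Freya's share (48,000) is divided into 2 shares of 24,000: Bruno and Nuria each take 24,000.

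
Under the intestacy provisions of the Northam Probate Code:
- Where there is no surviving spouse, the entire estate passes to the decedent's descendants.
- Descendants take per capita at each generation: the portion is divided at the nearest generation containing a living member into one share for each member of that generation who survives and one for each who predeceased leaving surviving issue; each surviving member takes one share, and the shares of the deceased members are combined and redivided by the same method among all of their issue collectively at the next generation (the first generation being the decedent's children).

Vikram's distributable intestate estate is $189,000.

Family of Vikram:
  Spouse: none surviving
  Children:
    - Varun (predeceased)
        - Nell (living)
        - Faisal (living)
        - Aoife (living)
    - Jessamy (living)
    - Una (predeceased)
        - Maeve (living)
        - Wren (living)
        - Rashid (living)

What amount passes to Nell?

The entire $189,000 passes to the descendants.
That amount ($189,000) is divided at the children's generation into 3 shares of $63,000. Jessamy takes $63,000. The 2 shares of the deceased (Varun and Una) are combined into a pool of $126,000.
That pool ($126,000) is divided at the grandchildren's generation equally among Nell, Faisal, Aoife, Maeve, Wren, and Rashid: $21,000 each.

Nell receives $21,000.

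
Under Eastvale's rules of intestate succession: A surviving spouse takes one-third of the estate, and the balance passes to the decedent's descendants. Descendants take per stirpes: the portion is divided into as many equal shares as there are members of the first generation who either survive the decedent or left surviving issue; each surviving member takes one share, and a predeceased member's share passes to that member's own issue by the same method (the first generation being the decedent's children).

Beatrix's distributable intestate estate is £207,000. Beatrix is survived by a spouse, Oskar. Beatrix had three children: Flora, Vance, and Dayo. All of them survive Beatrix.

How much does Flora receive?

Oskar takes one-third of £207,000 = £69,000. The remaining £138,000 passes to the descendants.
The descendants' portion (£138,000) is divided into 3 shares of £46,000: Flora, Vance, and Dayo each take £46,000.

Flora receives £46,000.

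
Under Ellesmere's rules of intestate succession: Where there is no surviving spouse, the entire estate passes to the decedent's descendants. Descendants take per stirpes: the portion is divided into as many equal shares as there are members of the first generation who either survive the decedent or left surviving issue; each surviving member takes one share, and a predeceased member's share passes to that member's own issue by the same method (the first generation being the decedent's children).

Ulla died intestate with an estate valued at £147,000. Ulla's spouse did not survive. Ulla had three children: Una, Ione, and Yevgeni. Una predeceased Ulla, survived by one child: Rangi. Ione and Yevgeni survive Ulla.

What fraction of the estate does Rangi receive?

The entire £147,000 passes to the descendants.
That amount (£147,000) is divided into 3 shares of £49,000: Ione and Yevgeni each take £49,000; Una's £49,000 share passes to Una's issue.
Una's share (£49,000) passes entirely to Rangi.

Rangi receives 1/3 of the estate.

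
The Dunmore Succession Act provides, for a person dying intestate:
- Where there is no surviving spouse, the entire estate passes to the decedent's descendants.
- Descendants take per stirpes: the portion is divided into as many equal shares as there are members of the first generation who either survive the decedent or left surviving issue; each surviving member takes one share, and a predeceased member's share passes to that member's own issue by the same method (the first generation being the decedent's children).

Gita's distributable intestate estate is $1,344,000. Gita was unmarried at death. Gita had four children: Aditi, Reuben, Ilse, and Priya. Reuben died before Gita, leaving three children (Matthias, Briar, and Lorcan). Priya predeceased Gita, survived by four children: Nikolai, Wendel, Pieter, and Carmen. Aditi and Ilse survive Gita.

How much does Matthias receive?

Matthias receives $112,000.

The entire $1,344,000 passes to the descendants.
That amount ($1,344,000) is divided into 4 shares of $336,000: Aditi and Ilse each take $336,000; Reuben's $336,000 share passes to Reuben's issue; Priya's $336,000 share passes to Priya's issue.
Reuben's share ($336,000) is divided into 3 shares of $112,000: Matthias, Briar, and Lorcan each take $112,000.
Priya's share ($336,000) is divided into 4 shares of $84,000: Nikolai, Wendel, Pieter, and Carmen each take $84,000.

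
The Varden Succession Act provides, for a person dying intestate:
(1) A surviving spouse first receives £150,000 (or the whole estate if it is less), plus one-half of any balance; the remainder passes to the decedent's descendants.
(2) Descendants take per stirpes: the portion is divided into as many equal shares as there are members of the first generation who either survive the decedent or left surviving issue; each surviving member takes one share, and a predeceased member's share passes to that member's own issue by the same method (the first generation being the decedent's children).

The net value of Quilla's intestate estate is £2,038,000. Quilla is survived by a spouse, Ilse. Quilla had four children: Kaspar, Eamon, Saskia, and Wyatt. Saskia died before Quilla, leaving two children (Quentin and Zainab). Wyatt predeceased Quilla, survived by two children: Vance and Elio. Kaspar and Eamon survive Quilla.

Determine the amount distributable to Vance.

Ilse first takes £150,000, leaving a balance of £1,888,000. Ilse then takes one-half of the balance (£944,000), for a total of £1,094,000. The remaining £944,000 passes to the descendants.
The descendants' portion (£944,000) is divided into 4 shares of £236,000: Kaspar and Eamon each take £236,000; Saskia's £236,000 share passes to Saskia's issue; Wyatt's £236,000 share passes to Wyatt's issue.
Saskia's share (£236,000) is divided into 2 shares of £118,000: Quentin and Zainab each take £118,000.
Wyatt's share (£236,000) is divided into 2 shares of £118,000: Vance and Elio each take £118,000.

Vance receives £118,000.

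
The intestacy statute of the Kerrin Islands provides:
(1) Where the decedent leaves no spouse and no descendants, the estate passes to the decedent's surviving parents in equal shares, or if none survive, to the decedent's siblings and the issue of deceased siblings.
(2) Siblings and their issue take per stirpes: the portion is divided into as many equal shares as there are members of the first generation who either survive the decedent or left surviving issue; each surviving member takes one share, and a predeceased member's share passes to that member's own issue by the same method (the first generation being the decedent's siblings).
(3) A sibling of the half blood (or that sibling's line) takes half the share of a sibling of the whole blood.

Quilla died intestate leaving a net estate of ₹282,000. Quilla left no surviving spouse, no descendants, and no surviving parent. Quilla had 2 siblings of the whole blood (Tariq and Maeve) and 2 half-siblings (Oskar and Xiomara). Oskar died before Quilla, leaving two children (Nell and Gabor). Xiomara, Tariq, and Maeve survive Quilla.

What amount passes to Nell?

The entire ₹282,000 passes to the siblings and their issue.
Counting each half-blood sibling's line as half a unit, there are 3 units in ₹282,000, so one unit is ₹94,000. Whole-blood lines (Tariq and Maeve) take ₹94,000 each; half-blood lines (Oskar and Xiomara) take ₹47,000 each.
Oskar's share (₹47,000) is divided into 2 shares of ₹23,500: Nell and Gabor each take ₹23,500.

Nell receives ₹23,500.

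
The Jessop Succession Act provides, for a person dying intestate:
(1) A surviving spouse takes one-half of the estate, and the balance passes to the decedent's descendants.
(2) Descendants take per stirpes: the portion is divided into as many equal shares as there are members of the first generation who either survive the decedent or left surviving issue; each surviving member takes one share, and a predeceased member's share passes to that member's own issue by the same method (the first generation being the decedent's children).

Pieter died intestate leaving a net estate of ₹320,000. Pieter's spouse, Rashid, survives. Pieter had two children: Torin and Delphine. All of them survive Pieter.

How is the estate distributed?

Rashid: ₹160,000; Torin: ₹80,000; Delphine: ₹80,000

Rashid takes one-half of ₹320,000 = ₹160,000. The remaining ₹160,000 passes to the descendants.
The descendants' portion (₹160,000) is divided into 2 shares of ₹80,000: Torin and Delphine each take ₹80,000.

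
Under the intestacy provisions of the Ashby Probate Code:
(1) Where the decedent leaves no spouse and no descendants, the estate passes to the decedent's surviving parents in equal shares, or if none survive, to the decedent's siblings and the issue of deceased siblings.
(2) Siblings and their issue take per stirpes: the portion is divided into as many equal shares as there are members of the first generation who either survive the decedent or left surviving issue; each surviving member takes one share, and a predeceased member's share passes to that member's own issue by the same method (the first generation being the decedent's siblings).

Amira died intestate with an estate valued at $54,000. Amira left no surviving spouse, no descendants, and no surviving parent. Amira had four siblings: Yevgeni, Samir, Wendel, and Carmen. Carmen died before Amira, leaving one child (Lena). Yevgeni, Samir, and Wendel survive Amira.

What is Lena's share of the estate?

The entire $54,000 passes to the siblings and their issue.
That amount ($54,000) is divided into 4 shares of $13,500: Yevgeni, Samir, and Wendel each take $13,500; Carmen's $13,500 share passes to Carmen's issue.
Carmen's share ($13,500) passes entirely to Lena.

Lena receives $13,500.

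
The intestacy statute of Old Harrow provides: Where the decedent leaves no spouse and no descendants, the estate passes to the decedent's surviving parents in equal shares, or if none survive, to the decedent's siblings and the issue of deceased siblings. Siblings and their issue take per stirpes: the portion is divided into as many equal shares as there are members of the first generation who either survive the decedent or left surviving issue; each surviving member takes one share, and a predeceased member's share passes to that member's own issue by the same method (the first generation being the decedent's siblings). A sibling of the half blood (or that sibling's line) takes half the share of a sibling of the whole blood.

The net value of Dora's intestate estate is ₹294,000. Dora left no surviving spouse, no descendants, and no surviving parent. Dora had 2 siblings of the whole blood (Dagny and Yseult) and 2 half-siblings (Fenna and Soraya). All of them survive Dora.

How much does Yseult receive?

The entire ₹294,000 passes to the siblings and their issue.
Counting each half-blood sibling's line as half a unit, there are 3 units in ₹294,000, so one unit is ₹98,000. Whole-blood lines (Dagny and Yseult) take ₹98,000 each; half-blood lines (Fenna and Soraya) take ₹49,000 each.

Yseult receives ₹98,000.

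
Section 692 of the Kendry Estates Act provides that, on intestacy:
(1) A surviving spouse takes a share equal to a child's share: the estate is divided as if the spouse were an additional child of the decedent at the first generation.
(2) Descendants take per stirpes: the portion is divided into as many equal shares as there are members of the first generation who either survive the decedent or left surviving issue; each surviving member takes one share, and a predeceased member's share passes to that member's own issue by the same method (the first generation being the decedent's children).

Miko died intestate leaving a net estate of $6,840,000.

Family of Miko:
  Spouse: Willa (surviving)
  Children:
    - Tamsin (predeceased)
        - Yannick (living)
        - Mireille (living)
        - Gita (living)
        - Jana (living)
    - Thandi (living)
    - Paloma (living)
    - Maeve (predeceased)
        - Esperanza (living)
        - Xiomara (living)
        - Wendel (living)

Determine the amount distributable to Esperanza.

The spouse counts as an additional share at the children's level, so there are 5 primary shares of $1,368,000. Willa takes one such share ($1,368,000).
The children's combined portion ($5,472,000) is divided into 4 shares of $1,368,000: Thandi and Paloma each take $1,368,000; Tamsin's $1,368,000 share passes to Tamsin's issue; Maeve's $1,368,000 share passes to Maeve's issue.
Tamsin's share ($1,368,000) is divided into 4 shares of $342,000: Yannick, Mireille, Gita, and Jana each take $342,000.
Maeve's share ($1,368,000) is divided into 3 shares of $456,000: Esperanza, Xiomara, and Wendel each take $456,000.

Esperanza receives $456,000.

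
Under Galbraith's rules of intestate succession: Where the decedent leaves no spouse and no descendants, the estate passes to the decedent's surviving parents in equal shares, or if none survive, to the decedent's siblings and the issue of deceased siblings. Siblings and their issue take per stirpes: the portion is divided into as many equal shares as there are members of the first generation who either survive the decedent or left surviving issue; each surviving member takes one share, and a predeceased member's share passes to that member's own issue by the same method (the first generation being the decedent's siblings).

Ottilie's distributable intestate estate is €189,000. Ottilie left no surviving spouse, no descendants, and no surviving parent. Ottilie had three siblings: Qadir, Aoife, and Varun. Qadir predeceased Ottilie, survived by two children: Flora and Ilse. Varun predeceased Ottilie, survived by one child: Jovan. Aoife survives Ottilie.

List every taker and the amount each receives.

The entire €189,000 passes to the siblings and their issue.
That amount (€189,000) is divided into 3 shares of €63,000: Aoife takes €63,000; Qadir's €63,000 share passes to Qadir's issue; Varun's €63,000 share passes to Varun's issue.
Qadir's share (€63,000) is divided into 2 shares of €31,500: Flora and Ilse each take €31,500.
Varun's share (€63,000) passes entirely to Jovan.

Flora: €31,500; Ilse: €31,500; Aoife: €63,000; Jovan: €63,000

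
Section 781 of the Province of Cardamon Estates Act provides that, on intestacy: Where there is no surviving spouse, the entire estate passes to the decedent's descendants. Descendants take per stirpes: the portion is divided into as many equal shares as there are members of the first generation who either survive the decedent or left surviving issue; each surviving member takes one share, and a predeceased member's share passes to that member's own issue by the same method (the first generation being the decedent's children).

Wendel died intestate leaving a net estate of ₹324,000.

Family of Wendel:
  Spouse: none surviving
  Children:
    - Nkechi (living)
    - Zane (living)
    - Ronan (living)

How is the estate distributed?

Nkechi: ₹108,000; Zane: ₹108,000; Ronan: ₹108,000

The entire ₹324,000 passes to the descendants.
That amount (₹324,000) is divided into 3 shares of ₹108,000: Nkechi, Zane, and Ronan each take ₹108,000.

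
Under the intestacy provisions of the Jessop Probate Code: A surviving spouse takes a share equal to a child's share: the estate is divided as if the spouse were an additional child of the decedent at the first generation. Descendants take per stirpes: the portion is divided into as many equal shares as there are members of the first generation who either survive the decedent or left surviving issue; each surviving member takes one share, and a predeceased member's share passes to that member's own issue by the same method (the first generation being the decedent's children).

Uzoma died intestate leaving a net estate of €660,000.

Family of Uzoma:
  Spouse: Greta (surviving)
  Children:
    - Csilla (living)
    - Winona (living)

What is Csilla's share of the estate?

Csilla receives €220,000.

The spouse counts as an additional share at the children's level, so there are 3 primary shares of €220,000. Greta takes one such share (€220,000).
The children's combined portion (€440,000) is divided into 2 shares of €220,000: Csilla and Winona each take €220,000.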